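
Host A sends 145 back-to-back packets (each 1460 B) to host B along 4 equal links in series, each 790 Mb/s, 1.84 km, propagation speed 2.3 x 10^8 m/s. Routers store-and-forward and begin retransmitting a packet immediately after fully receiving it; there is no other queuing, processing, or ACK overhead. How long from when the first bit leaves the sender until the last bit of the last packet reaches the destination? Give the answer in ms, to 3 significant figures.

Per-hop transmission t_tx = L/R = 11680/790000000 = 0.0147848 ms.
Per-hop propagation t_prop = 1840/2.3e+08 = 0.008 ms.
Pipeline fill: first packet needs 4·t_tx to clear all hops; remaining 144 packets each add one t_tx.
Total = (4+145-1)·t_tx + 4·t_prop = 148·0.0147848 + 4·0.008 = 2.22 ms.

2.22 ms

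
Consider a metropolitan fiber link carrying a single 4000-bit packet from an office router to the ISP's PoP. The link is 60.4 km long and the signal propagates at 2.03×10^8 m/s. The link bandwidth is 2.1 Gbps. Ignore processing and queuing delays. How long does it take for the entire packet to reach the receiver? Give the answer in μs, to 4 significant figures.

299.4 μs

Transmission delay = L/R = 4000 / 2100000000 = 1.90476 μs.
Propagation delay = d/s = 60400 m / 2.03e+08 m/s = 297.537 μs.
Total = 299.4 μs.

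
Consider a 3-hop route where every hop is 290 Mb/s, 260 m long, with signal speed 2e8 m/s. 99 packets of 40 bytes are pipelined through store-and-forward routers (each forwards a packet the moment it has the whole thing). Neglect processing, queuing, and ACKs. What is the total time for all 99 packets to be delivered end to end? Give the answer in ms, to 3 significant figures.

0.115 ms

Per-hop transmission t_tx = L/R = 320/290000000 = 0.00110345 ms.
Per-hop propagation t_prop = 260/200000000 = 0.0013 ms.
Pipeline fill: first packet needs 3·t_tx to clear all hops; remaining 98 packets each add one t_tx.
Total = (3+99-1)·t_tx + 3·t_prop = 101·0.00110345 + 3·0.0013 = 0.115 ms.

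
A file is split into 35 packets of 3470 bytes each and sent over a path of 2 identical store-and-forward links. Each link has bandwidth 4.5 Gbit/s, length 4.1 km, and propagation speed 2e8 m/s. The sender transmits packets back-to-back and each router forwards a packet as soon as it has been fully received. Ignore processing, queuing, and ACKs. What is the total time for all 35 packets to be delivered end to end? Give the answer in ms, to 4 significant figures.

Per-hop transmission t_tx = L/R = 27760/4500000000 = 0.00616889 ms.
Per-hop propagation t_prop = 4100/200000000 = 0.0205 ms.
Pipeline fill: first packet needs 2·t_tx to clear all hops; remaining 34 packets each add one t_tx.
Total = (2+35-1)·t_tx + 2·t_prop = 36·0.00616889 + 2·0.0205 = 0.2631 ms.

0.2631 ms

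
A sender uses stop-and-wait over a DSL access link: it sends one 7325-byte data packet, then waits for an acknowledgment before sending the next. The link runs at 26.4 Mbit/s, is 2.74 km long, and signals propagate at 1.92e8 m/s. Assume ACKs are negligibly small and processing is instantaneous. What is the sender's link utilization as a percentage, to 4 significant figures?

98.73 %

t_tx = L/R = 58600/26400000 = 0.0022197 s.
t_prop = 2740/192000000 = 1.42708e-05 s; RTT = 2.85417e-05 s.
Cycle = t_tx + RTT = 0.00224824 s.
Utilization = t_tx / cycle = 0.0022197/0.00224824 = 98.73 %.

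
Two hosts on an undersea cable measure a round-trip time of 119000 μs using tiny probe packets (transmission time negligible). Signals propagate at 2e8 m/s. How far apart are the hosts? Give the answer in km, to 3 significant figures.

11900 km

One-way propagation = RTT/2 = 59500 μs.
d = s × t = 200000000 × 0.0595 = 11900 km.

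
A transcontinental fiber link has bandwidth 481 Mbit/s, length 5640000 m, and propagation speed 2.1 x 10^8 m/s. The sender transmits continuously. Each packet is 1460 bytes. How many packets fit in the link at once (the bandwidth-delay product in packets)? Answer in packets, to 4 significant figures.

1106 packets

Propagation delay = 5640000 / 210000000 = 0.0268571 s.
BDP = R × t_prop = 481000000 × 0.0268571 = 12918300 bits.
In packets of 11680 bits: 1106 packets.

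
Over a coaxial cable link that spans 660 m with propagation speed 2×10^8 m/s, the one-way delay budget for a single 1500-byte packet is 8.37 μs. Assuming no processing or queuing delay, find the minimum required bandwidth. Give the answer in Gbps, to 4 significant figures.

L = 12000 bits.
Propagation delay = 660 / 200000000 = 3.3 μs.
Transmission budget = 8.37 − 3.3 = 5.07 μs.
R ≥ L / t_tx = 12000 bits / 5.07e-06 s = 2.367 Gbps.

2.367 Gbps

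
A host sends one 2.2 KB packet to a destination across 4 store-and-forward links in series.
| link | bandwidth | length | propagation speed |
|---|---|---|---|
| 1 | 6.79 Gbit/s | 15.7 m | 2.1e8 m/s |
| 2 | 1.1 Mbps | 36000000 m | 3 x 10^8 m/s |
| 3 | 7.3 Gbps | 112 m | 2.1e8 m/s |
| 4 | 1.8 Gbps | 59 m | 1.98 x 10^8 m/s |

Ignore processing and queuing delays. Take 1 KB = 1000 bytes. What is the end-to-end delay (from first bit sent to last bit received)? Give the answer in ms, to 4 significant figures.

L = 17600 bits.
Transmission delays (L/R per hop): 0.00259205, 16, 0.00241096, 0.00977778 ms; sum = 16.0148 ms.
Propagation delays (d/s per hop): 7.47619e-05, 120, 0.000533333, 0.00029798 ms; sum = 120.001 ms.
End-to-end = 136.0 ms.

136.0 ms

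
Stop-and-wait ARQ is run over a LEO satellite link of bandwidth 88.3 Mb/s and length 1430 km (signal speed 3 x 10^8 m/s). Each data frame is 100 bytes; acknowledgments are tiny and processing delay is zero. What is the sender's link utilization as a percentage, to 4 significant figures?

0.09494 %

t_tx = L/R = 800/88300000 = 9.06002e-06 s.
t_prop = 1430000/300000000 = 0.00476667 s; RTT = 0.00953333 s.
Cycle = t_tx + RTT = 0.00954239 s.
Utilization = t_tx / cycle = 9.06002e-06/0.00954239 = 0.09494 %.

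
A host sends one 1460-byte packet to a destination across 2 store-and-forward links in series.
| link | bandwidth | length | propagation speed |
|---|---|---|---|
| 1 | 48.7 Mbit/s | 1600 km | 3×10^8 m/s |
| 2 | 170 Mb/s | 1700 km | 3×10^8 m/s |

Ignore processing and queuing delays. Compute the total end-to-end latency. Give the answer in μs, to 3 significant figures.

11300 μs

L = 1460 × 8 = 11680 bits.
Transmission delays (L/R per hop): 239.836, 68.7059 μs; sum = 308.542 μs.
Propagation delays (d/s per hop): 5333.33, 5666.67 μs; sum = 11000 μs.
End-to-end = 11300 μs.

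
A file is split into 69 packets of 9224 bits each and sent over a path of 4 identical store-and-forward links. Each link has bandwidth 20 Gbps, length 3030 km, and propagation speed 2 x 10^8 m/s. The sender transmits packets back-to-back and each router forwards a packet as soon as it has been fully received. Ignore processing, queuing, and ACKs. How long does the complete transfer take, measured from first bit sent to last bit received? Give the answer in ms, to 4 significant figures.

60.63 ms

Per-hop transmission t_tx = L/R = 9224/20000000000 = 0.0004612 ms.
Per-hop propagation t_prop = 3030000/200000000 = 15.15 ms.
Pipeline fill: first packet needs 4·t_tx to clear all hops; remaining 68 packets each add one t_tx.
Total = (4+69-1)·t_tx + 4·t_prop = 72·0.0004612 + 4·15.15 = 60.63 ms.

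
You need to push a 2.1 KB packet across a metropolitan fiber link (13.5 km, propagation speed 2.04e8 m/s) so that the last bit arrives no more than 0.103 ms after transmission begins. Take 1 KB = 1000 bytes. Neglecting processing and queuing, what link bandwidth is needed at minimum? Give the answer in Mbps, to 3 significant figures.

456 Mbps

L = 16800 bits.
Propagation delay = 13500 / 204000000 = 0.0661765 ms.
Transmission budget = 0.103 − 0.0661765 = 0.0368235 ms.
R ≥ L / t_tx = 16800 bits / 3.68235e-05 s = 456 Mbps.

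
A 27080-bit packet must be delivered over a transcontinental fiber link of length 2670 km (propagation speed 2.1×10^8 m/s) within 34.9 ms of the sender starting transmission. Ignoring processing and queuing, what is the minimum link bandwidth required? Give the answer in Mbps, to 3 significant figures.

1.22 Mbps

Propagation delay = 2670000 / 210000000 = 12.7143 ms.
Transmission budget = 34.9 − 12.7143 = 22.1857 ms.
R ≥ L / t_tx = 27080 bits / 0.0221857 s = 1.22 Mbps.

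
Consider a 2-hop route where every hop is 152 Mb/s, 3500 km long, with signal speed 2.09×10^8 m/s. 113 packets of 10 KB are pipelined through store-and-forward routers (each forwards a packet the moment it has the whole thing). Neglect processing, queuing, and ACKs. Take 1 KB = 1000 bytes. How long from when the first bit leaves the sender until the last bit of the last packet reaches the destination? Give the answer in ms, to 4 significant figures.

Per-hop transmission t_tx = L/R = 80000/152000000 = 0.526316 ms.
Per-hop propagation t_prop = 3500000/209000000 = 16.7464 ms.
Pipeline fill: first packet needs 2·t_tx to clear all hops; remaining 112 packets each add one t_tx.
Total = (2+113-1)·t_tx + 2·t_prop = 114·0.526316 + 2·16.7464 = 93.49 ms.

93.49 ms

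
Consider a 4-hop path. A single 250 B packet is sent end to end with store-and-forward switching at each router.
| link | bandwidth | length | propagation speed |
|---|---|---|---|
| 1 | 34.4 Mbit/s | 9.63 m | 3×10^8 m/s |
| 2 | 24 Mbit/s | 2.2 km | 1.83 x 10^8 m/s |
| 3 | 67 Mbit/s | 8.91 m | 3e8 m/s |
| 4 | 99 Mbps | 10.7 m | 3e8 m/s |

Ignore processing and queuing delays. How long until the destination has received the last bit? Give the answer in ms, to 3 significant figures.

L = 250 × 8 = 2000 bits.
Transmission delays (L/R per hop): 0.0581395, 0.0833333, 0.0298507, 0.020202 ms; sum = 0.191526 ms.
Propagation delays (d/s per hop): 3.21e-05, 0.0120219, 2.97e-05, 3.56667e-05 ms; sum = 0.0121193 ms.
End-to-end = 0.204 ms.

0.204 ms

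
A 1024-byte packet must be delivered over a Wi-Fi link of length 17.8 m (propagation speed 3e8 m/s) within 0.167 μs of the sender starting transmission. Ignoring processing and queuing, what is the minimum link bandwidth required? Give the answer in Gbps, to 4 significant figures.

76.09 Gbps

L = 8192 bits.
Propagation delay = 17.8 / 300000000 = 0.0593333 μs.
Transmission budget = 0.167 − 0.0593333 = 0.107667 μs.
R ≥ L / t_tx = 8192 bits / 1.07667e-07 s = 76.09 Gbps.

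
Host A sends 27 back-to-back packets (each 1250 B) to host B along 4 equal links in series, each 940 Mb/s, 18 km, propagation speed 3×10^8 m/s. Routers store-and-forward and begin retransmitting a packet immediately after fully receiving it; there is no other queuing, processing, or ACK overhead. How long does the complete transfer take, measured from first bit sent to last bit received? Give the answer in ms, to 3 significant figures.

Per-hop transmission t_tx = L/R = 10000/940000000 = 0.0106383 ms.
Per-hop propagation t_prop = 18000/300000000 = 0.06 ms.
Pipeline fill: first packet needs 4·t_tx to clear all hops; remaining 26 packets each add one t_tx.
Total = (4+27-1)·t_tx + 4·t_prop = 30·0.0106383 + 4·0.06 = 0.559 ms.

0.559 ms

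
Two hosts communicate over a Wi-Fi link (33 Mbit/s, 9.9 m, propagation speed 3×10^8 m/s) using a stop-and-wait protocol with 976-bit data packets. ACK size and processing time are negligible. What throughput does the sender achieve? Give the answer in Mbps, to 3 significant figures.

t_tx = L/R = 976/33000000 = 2.95758e-05 s.
t_prop = 9.9/300000000 = 3.3e-08 s; RTT = 6.6e-08 s.
Cycle = t_tx + RTT = 2.96418e-05 s.
Throughput = L / cycle = 976 / 2.96418e-05 = 32.9 Mbps.

32.9 Mbps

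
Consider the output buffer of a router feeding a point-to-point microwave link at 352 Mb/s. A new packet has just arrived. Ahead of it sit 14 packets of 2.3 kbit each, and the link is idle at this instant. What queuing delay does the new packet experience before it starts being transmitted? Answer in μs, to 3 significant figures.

Each queued packet: L/R = 2300/352000000 = 6.53409 μs.
14 queued → 91.4773 μs.
Queuing delay = 91.5 μs.

91.5 μs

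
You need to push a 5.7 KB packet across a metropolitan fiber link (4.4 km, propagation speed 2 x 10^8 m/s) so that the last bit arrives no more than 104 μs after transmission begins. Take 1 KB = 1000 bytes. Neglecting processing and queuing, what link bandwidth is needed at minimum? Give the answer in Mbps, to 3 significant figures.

L = 45600 bits.
Propagation delay = 4400 / 200000000 = 22 μs.
Transmission budget = 104 − 22 = 82 μs.
R ≥ L / t_tx = 45600 bits / 8.2e-05 s = 556 Mbps.

556 Mbps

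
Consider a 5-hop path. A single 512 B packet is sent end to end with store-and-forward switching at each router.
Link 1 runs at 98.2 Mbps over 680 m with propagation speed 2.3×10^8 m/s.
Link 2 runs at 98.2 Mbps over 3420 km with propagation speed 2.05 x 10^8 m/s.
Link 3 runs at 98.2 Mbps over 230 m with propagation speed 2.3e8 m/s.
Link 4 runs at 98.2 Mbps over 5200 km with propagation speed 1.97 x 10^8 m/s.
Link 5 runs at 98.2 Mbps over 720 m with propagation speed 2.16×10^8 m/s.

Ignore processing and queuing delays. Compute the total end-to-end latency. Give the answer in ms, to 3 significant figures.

L = 512 × 8 = 4096 bits.
Transmission delay per hop = L/R = 4096/98200000 = 0.0417108 ms; 5 hops → 0.208554 ms.
Propagation delays (d/s per hop): 0.00295652, 16.6829, 0.001, 26.3959, 0.00333333 ms; sum = 43.0862 ms.
End-to-end = 43.3 ms.

43.3 ms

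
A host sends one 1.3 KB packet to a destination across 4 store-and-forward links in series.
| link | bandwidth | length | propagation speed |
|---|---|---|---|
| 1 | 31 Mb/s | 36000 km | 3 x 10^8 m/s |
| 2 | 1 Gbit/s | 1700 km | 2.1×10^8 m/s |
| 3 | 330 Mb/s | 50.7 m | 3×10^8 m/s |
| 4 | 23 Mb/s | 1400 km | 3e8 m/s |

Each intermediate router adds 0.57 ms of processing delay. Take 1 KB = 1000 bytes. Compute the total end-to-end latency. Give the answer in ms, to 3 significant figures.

L = 10400 bits.
Transmission delays (L/R per hop): 0.335484, 0.0104, 0.0315152, 0.452174 ms; sum = 0.829573 ms.
Propagation delays (d/s per hop): 120, 8.09524, 0.000169, 4.66667 ms; sum = 132.762 ms.
Processing at 3 router(s): 3 × 0.57 ms = 1.71 ms.
End-to-end = 135 ms.

135 ms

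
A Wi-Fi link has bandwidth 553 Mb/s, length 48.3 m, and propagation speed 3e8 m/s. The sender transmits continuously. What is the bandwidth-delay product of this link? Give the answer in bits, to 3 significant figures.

89.0 bits

Propagation delay = 48.3 / 300000000 = 1.61e-07 s.
BDP = R × t_prop = 553000000 × 1.61e-07 = 89.033 bits.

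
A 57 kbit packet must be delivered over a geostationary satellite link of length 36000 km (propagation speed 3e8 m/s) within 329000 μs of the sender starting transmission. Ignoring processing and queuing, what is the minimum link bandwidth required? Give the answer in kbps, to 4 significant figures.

Propagation delay = 36000000 / 300000000 = 120000 μs.
Transmission budget = 329000 − 120000 = 209000 μs.
R ≥ L / t_tx = 57000 bits / 0.209 s = 272.7 kbps.

272.7 kbps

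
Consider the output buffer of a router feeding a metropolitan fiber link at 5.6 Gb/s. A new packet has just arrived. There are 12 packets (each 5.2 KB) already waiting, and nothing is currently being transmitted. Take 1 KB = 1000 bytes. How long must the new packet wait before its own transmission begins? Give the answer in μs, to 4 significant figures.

89.14 μs

Each queued packet: L/R = 41600/5600000000 = 7.42857 μs.
12 queued → 89.1429 μs.
Queuing delay = 89.14 μs.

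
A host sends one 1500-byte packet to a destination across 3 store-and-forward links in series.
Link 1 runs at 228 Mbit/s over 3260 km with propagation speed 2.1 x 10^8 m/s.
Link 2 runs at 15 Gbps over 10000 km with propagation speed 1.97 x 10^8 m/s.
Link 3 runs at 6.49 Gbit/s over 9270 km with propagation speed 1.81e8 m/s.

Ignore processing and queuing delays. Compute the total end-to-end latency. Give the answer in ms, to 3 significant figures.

118 ms

L = 1500 × 8 = 12000 bits.
Transmission delays (L/R per hop): 0.0526316, 0.0008, 0.001849 ms; sum = 0.0552806 ms.
Propagation delays (d/s per hop): 15.5238, 50.7614, 51.2155 ms; sum = 117.501 ms.
End-to-end = 118 ms.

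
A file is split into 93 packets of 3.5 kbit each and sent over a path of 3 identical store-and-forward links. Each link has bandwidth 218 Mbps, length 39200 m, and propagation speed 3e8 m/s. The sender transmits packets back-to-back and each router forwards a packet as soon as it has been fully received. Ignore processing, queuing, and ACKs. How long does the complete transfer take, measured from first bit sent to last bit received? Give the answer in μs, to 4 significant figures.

Per-hop transmission t_tx = L/R = 3500/218000000 = 16.055 μs.
Per-hop propagation t_prop = 39200/300000000 = 130.667 μs.
Pipeline fill: first packet needs 3·t_tx to clear all hops; remaining 92 packets each add one t_tx.
Total = (3+93-1)·t_tx + 3·t_prop = 95·16.055 + 3·130.667 = 1917 μs.

1917 μs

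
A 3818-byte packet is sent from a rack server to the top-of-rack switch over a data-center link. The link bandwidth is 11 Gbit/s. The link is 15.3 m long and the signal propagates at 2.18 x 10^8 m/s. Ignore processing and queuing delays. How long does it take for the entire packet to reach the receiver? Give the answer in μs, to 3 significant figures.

L = 3818 × 8 = 30544 bits.
Transmission delay = L/R = 30544 / 11000000000 = 2.77673 μs.
Propagation delay = d/s = 15.3 m / 2.18e+08 m/s = 0.0701835 μs.
Total = 2.85 μs.

2.85 μs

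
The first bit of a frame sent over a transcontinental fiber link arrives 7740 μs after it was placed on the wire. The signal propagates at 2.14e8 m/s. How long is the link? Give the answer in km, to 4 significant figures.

1656 km

d = s × t_prop = 214000000 × 0.00774 = 1656 km.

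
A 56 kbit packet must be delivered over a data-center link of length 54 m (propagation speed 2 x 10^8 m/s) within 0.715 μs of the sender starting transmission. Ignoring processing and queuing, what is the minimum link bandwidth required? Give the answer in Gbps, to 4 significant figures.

Propagation delay = 54 / 200000000 = 0.27 μs.
Transmission budget = 0.715 − 0.27 = 0.445 μs.
R ≥ L / t_tx = 56000 bits / 4.45e-07 s = 125.8 Gbps.

125.8 Gbps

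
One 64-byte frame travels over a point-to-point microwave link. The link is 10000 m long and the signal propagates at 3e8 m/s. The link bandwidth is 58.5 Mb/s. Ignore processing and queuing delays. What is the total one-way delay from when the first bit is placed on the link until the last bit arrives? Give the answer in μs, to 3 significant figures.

42.1 μs

L = 64 × 8 = 512 bits.
Transmission delay = L/R = 512 / 58500000 = 8.75214 μs.
Propagation delay = d/s = 10000 m / 300000000 m/s = 33.3333 μs.
Total = 42.1 μs.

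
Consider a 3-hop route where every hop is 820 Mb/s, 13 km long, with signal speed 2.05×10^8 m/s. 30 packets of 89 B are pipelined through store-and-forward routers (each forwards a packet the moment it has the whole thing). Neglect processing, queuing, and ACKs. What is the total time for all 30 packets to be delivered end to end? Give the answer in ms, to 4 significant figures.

0.2180 ms

Per-hop transmission t_tx = L/R = 712/820000000 = 0.000868293 ms.
Per-hop propagation t_prop = 13000/2.05e+08 = 0.0634146 ms.
Pipeline fill: first packet needs 3·t_tx to clear all hops; remaining 29 packets each add one t_tx.
Total = (3+30-1)·t_tx + 3·t_prop = 32·0.000868293 + 3·0.0634146 = 0.2180 ms.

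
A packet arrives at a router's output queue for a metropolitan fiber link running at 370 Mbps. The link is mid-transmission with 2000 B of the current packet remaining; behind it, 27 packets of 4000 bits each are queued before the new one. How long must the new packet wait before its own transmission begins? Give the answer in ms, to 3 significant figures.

0.335 ms

Each queued packet: L/R = 4000/370000000 = 0.0108108 ms.
27 queued → 0.291892 ms.
Plus remaining 16000 bits of current packet: 0.0432432 ms.
Queuing delay = 0.335 ms.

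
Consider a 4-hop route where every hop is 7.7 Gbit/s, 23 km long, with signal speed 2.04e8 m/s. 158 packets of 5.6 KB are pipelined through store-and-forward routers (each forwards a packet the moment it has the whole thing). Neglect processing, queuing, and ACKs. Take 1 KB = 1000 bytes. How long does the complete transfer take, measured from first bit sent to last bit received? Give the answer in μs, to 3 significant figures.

1390 μs

Per-hop transmission t_tx = L/R = 44800/7700000000 = 5.81818 μs.
Per-hop propagation t_prop = 23000/204000000 = 112.745 μs.
Pipeline fill: first packet needs 4·t_tx to clear all hops; remaining 157 packets each add one t_tx.
Total = (4+158-1)·t_tx + 4·t_prop = 161·5.81818 + 4·112.745 = 1390 μs.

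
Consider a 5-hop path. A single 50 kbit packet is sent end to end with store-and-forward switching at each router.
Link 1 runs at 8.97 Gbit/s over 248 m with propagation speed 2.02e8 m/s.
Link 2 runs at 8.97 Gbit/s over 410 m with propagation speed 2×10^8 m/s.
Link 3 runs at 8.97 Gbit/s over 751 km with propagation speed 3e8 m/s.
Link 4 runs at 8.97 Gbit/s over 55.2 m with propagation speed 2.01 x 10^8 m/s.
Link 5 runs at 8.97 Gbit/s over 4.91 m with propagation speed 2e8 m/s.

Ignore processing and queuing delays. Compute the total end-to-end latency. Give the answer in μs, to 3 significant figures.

2530 μs

L = 50000 bits.
Transmission delay per hop = L/R = 50000/8970000000 = 5.57414 μs; 5 hops → 27.8707 μs.
Propagation delays (d/s per hop): 1.22772, 2.05, 2503.33, 0.274627, 0.02455 μs; sum = 2506.91 μs.
End-to-end = 2530 μs.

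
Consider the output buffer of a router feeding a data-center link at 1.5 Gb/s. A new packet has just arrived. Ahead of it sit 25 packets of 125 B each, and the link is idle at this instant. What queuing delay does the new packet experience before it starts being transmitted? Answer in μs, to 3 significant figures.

Each queued packet: L/R = 1000/1500000000 = 0.666667 μs.
25 queued → 16.6667 μs.
Queuing delay = 16.7 μs.

16.7 μs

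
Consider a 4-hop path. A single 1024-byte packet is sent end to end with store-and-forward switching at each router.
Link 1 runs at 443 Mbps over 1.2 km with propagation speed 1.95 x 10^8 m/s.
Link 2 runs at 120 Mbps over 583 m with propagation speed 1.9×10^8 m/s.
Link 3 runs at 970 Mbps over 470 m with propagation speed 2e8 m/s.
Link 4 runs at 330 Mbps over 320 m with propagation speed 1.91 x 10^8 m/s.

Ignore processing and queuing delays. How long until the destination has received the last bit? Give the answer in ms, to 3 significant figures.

L = 1024 × 8 = 8192 bits.
Transmission delays (L/R per hop): 0.0184921, 0.0682667, 0.00844536, 0.0248242 ms; sum = 0.120028 ms.
Propagation delays (d/s per hop): 0.00615385, 0.00306842, 0.00235, 0.00167539 ms; sum = 0.0132477 ms.
End-to-end = 0.133 ms.

0.133 ms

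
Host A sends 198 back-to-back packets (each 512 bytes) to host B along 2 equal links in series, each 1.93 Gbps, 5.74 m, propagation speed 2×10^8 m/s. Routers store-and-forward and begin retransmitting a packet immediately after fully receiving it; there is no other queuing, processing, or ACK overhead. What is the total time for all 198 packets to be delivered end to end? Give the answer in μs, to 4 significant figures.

Per-hop transmission t_tx = L/R = 4096/1930000000 = 2.12228 μs.
Per-hop propagation t_prop = 5.74/200000000 = 0.0287 μs.
Pipeline fill: first packet needs 2·t_tx to clear all hops; remaining 197 packets each add one t_tx.
Total = (2+198-1)·t_tx + 2·t_prop = 199·2.12228 + 2·0.0287 = 422.4 μs.

422.4 μs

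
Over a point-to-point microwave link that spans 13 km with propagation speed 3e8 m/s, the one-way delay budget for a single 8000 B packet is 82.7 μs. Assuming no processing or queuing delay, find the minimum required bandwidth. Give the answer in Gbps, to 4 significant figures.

L = 64000 bits.
Propagation delay = 13000 / 300000000 = 43.3333 μs.
Transmission budget = 82.7 − 43.3333 = 39.3667 μs.
R ≥ L / t_tx = 64000 bits / 3.93667e-05 s = 1.626 Gbps.

1.626 Gbps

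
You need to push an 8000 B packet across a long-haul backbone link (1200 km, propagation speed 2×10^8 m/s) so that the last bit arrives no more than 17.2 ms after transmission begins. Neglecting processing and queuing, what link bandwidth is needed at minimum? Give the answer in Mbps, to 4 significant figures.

L = 64000 bits.
Propagation delay = 1200000 / 200000000 = 6 ms.
Transmission budget = 17.2 − 6 = 11.2 ms.
R ≥ L / t_tx = 64000 bits / 0.0112 s = 5.714 Mbps.

5.714 Mbps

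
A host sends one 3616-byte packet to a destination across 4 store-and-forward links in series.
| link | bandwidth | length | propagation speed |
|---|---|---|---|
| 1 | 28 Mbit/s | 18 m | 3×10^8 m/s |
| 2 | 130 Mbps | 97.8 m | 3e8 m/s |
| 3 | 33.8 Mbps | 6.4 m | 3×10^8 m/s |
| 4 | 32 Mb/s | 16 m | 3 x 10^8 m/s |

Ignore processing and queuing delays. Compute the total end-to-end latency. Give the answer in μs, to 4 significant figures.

3016 μs

L = 3616 × 8 = 28928 bits.
Transmission delays (L/R per hop): 1033.14, 222.523, 855.858, 904 μs; sum = 3015.52 μs.
Propagation delays (d/s per hop): 0.06, 0.326, 0.0213333, 0.0533333 μs; sum = 0.460667 μs.
End-to-end = 3016 μs.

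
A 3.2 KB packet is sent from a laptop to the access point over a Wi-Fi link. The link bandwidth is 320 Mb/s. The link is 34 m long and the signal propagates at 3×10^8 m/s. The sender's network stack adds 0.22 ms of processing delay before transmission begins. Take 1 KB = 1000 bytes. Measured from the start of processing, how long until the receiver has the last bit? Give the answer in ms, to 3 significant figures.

0.300 ms

L = 25600 bits.
Transmission delay = L/R = 25600 / 320000000 = 0.08 ms.
Propagation delay = d/s = 34 m / 300000000 m/s = 0.000113333 ms.
Plus processing delay 0.22 ms = 0.22 ms.
Total = 0.300 ms.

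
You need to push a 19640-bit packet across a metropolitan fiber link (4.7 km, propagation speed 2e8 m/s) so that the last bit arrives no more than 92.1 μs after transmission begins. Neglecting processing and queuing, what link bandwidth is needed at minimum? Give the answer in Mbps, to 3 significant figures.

Propagation delay = 4700 / 200000000 = 23.5 μs.
Transmission budget = 92.1 − 23.5 = 68.6 μs.
R ≥ L / t_tx = 19640 bits / 6.86e-05 s = 286 Mbps.

286 Mbps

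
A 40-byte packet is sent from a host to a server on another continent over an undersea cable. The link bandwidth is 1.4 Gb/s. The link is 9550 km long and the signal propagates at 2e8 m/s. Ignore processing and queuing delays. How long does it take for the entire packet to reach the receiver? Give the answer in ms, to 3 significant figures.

L = 40 × 8 = 320 bits.
Transmission delay = L/R = 320 / 1400000000 = 0.000228571 ms.
Propagation delay = d/s = 9550000 m / 200000000 m/s = 47.75 ms.
Total = 47.8 ms.

47.8 ms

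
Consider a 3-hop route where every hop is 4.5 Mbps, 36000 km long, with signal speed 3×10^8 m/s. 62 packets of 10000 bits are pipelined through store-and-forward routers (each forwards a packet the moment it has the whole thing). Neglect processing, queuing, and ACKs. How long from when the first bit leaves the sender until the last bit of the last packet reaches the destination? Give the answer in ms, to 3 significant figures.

502 ms

Per-hop transmission t_tx = L/R = 10000/4500000 = 2.22222 ms.
Per-hop propagation t_prop = 36000000/300000000 = 120 ms.
Pipeline fill: first packet needs 3·t_tx to clear all hops; remaining 61 packets each add one t_tx.
Total = (3+62-1)·t_tx + 3·t_prop = 64·2.22222 + 3·120 = 502 ms.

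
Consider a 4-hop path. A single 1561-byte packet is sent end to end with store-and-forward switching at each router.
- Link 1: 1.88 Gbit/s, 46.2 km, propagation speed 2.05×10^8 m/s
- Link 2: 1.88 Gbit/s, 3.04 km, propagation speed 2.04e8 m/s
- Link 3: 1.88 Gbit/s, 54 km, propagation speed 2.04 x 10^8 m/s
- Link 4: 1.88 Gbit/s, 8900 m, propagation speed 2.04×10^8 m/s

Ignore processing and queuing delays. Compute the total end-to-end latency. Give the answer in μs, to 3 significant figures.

575 μs

L = 1561 × 8 = 12488 bits.
Transmission delay per hop = L/R = 12488/1880000000 = 6.64255 μs; 4 hops → 26.5702 μs.
Propagation delays (d/s per hop): 225.366, 14.902, 264.706, 43.6275 μs; sum = 548.601 μs.
End-to-end = 575 μs.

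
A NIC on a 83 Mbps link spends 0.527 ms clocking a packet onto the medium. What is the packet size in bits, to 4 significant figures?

L = R × t_tx = 83000000 b/s × 0.000527 s = 43741 bits.

43740 bits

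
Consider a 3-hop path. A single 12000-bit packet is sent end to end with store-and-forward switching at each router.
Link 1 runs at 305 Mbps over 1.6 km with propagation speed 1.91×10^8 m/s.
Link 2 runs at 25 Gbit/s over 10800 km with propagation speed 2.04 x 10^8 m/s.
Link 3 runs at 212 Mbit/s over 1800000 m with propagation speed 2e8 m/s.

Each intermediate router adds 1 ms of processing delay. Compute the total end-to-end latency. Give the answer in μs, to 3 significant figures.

Transmission delays (L/R per hop): 39.3443, 0.48, 56.6038 μs; sum = 96.428 μs.
Propagation delays (d/s per hop): 8.37696, 52941.2, 9000 μs; sum = 61949.6 μs.
Processing at 2 router(s): 2 × 1 ms = 2000 μs.
End-to-end = 64000 μs.

64000 μs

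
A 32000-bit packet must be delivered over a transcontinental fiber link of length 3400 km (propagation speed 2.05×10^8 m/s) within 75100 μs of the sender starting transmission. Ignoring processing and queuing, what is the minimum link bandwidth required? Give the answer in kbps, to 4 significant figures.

Propagation delay = 3400000 / 2.05e+08 = 16585.4 μs.
Transmission budget = 75100 − 16585.4 = 58514.6 μs.
R ≥ L / t_tx = 32000 bits / 0.0585146 s = 546.9 kbps.

546.9 kbps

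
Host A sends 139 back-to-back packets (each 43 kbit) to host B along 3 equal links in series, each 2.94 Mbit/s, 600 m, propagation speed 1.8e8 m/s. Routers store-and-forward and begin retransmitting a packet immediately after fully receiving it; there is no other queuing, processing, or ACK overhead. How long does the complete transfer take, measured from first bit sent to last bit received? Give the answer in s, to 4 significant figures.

Per-hop transmission t_tx = L/R = 43000/2940000 = 0.0146259 s.
Per-hop propagation t_prop = 600/180000000 = 3.33333e-06 s.
Pipeline fill: first packet needs 3·t_tx to clear all hops; remaining 138 packets each add one t_tx.
Total = (3+139-1)·t_tx + 3·t_prop = 141·0.0146259 + 3·3.33333e-06 = 2.062 s.

2.062 s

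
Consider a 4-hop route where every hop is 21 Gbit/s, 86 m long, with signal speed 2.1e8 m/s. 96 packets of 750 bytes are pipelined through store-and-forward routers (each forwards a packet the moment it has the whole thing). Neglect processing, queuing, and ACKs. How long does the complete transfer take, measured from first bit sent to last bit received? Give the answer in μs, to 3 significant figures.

Per-hop transmission t_tx = L/R = 6000/21000000000 = 0.285714 μs.
Per-hop propagation t_prop = 86/210000000 = 0.409524 μs.
Pipeline fill: first packet needs 4·t_tx to clear all hops; remaining 95 packets each add one t_tx.
Total = (4+96-1)·t_tx + 4·t_prop = 99·0.285714 + 4·0.409524 = 29.9 μs.

29.9 μs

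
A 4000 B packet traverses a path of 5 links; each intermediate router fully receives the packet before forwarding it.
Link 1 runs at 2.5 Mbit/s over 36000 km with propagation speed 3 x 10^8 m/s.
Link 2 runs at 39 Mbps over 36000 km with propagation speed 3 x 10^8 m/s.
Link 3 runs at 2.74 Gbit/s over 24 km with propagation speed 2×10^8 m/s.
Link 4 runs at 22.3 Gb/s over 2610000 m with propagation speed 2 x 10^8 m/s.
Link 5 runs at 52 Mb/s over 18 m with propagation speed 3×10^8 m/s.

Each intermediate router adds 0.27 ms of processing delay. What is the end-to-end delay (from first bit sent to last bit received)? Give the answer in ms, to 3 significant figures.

L = 4000 × 8 = 32000 bits.
Transmission delays (L/R per hop): 12.8, 0.820513, 0.0116788, 0.00143498, 0.615385 ms; sum = 14.249 ms.
Propagation delays (d/s per hop): 120, 120, 0.12, 13.05, 6e-05 ms; sum = 253.17 ms.
Processing at 4 router(s): 4 × 0.27 ms = 1.08 ms.
End-to-end = 268 ms.

268 ms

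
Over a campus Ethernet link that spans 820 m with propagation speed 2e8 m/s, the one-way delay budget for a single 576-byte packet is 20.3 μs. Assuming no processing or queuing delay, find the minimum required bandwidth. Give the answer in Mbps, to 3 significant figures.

284 Mbps

L = 4608 bits.
Propagation delay = 820 / 200000000 = 4.1 μs.
Transmission budget = 20.3 − 4.1 = 16.2 μs.
R ≥ L / t_tx = 4608 bits / 1.62e-05 s = 284 Mbps.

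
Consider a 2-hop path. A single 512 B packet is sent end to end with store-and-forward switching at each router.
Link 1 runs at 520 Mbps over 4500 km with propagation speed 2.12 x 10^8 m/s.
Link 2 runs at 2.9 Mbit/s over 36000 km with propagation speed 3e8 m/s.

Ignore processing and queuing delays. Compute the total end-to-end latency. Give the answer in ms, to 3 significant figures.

L = 512 × 8 = 4096 bits.
Transmission delays (L/R per hop): 0.00787692, 1.41241 ms; sum = 1.42029 ms.
Propagation delays (d/s per hop): 21.2264, 120 ms; sum = 141.226 ms.
End-to-end = 143 ms.

143 ms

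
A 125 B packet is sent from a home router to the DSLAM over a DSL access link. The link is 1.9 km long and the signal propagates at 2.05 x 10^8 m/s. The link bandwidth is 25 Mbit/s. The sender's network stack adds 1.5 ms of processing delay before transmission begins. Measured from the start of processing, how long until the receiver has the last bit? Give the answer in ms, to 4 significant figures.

1.549 ms

L = 125 × 8 = 1000 bits.
Transmission delay = L/R = 1000 / 25000000 = 0.04 ms.
Propagation delay = d/s = 1900 m / 2.05e+08 m/s = 0.00926829 ms.
Plus processing delay 1.5 ms = 1.5 ms.
Total = 1.549 ms.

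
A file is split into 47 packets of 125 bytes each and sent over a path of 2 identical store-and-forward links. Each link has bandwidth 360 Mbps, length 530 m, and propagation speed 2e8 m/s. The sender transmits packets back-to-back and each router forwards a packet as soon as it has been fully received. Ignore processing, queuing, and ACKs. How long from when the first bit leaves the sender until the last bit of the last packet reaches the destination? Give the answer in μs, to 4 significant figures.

138.6 μs

Per-hop transmission t_tx = L/R = 1000/360000000 = 2.77778 μs.
Per-hop propagation t_prop = 530/200000000 = 2.65 μs.
Pipeline fill: first packet needs 2·t_tx to clear all hops; remaining 46 packets each add one t_tx.
Total = (2+47-1)·t_tx + 2·t_prop = 48·2.77778 + 2·2.65 = 138.6 μs.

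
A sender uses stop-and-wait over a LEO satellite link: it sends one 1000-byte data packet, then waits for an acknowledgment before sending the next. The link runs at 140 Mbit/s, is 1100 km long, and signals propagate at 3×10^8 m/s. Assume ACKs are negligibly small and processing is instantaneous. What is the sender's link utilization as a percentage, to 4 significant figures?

0.7732 %

t_tx = L/R = 8000/140000000 = 5.71429e-05 s.
t_prop = 1100000/300000000 = 0.00366667 s; RTT = 0.00733333 s.
Cycle = t_tx + RTT = 0.00739048 s.
Utilization = t_tx / cycle = 5.71429e-05/0.00739048 = 0.7732 %.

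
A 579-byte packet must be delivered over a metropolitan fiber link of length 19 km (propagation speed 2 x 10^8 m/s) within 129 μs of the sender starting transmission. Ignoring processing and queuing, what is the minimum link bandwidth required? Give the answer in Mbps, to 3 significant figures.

L = 4632 bits.
Propagation delay = 19000 / 200000000 = 95 μs.
Transmission budget = 129 − 95 = 34 μs.
R ≥ L / t_tx = 4632 bits / 3.4e-05 s = 136 Mbps.

136 Mbps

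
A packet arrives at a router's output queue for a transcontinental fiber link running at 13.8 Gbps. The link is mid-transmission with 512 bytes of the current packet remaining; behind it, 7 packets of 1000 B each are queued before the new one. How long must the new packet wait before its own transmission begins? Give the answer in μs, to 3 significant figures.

4.35 μs

Each queued packet: L/R = 8000/13800000000 = 0.57971 μs.
7 queued → 4.05797 μs.
Plus remaining 4096 bits of current packet: 0.296812 μs.
Queuing delay = 4.35 μs.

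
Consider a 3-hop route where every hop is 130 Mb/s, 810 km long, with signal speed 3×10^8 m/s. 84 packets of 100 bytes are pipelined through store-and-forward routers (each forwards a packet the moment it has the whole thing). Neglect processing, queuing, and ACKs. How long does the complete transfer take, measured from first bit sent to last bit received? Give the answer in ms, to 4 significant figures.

8.629 ms

Per-hop transmission t_tx = L/R = 800/130000000 = 0.00615385 ms.
Per-hop propagation t_prop = 810000/300000000 = 2.7 ms.
Pipeline fill: first packet needs 3·t_tx to clear all hops; remaining 83 packets each add one t_tx.
Total = (3+84-1)·t_tx + 3·t_prop = 86·0.00615385 + 3·2.7 = 8.629 ms.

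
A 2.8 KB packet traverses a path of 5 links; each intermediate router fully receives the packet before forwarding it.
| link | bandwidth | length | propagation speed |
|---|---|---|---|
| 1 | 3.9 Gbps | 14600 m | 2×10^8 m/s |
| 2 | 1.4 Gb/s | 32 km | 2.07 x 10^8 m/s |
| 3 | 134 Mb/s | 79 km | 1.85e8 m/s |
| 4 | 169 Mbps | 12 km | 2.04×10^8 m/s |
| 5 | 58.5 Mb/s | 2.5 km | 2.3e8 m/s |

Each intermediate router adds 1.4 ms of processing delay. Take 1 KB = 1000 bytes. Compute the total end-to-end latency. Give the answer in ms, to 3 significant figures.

7.03 ms

L = 22400 bits.
Transmission delays (L/R per hop): 0.00574359, 0.016, 0.167164, 0.132544, 0.382906 ms; sum = 0.704358 ms.
Propagation delays (d/s per hop): 0.073, 0.154589, 0.427027, 0.0588235, 0.0108696 ms; sum = 0.724309 ms.
Processing at 4 router(s): 4 × 1.4 ms = 5.6 ms.
End-to-end = 7.03 ms.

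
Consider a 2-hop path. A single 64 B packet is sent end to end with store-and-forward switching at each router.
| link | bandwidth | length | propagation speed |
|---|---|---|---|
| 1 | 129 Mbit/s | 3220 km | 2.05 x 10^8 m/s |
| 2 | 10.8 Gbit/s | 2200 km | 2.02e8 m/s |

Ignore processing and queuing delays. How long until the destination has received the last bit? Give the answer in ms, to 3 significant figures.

L = 64 × 8 = 512 bits.
Transmission delays (L/R per hop): 0.00396899, 4.74074e-05 ms; sum = 0.0040164 ms.
Propagation delays (d/s per hop): 15.7073, 10.8911 ms; sum = 26.5984 ms.
End-to-end = 26.6 ms.

26.6 ms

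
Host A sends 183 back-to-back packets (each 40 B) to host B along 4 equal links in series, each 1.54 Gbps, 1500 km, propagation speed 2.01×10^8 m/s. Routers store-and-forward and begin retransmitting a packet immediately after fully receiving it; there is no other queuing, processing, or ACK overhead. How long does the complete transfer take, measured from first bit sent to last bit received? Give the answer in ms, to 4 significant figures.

Per-hop transmission t_tx = L/R = 320/1540000000 = 0.000207792 ms.
Per-hop propagation t_prop = 1500000/2.01e+08 = 7.46269 ms.
Pipeline fill: first packet needs 4·t_tx to clear all hops; remaining 182 packets each add one t_tx.
Total = (4+183-1)·t_tx + 4·t_prop = 186·0.000207792 + 4·7.46269 = 29.89 ms.

29.89 ms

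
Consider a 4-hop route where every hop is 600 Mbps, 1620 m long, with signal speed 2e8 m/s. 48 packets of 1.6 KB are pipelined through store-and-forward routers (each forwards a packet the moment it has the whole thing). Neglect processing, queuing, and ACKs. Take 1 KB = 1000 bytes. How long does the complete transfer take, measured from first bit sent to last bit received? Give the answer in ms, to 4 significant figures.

1.120 ms

Per-hop transmission t_tx = L/R = 12800/600000000 = 0.0213333 ms.
Per-hop propagation t_prop = 1620/200000000 = 0.0081 ms.
Pipeline fill: first packet needs 4·t_tx to clear all hops; remaining 47 packets each add one t_tx.
Total = (4+48-1)·t_tx + 4·t_prop = 51·0.0213333 + 4·0.0081 = 1.120 ms.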